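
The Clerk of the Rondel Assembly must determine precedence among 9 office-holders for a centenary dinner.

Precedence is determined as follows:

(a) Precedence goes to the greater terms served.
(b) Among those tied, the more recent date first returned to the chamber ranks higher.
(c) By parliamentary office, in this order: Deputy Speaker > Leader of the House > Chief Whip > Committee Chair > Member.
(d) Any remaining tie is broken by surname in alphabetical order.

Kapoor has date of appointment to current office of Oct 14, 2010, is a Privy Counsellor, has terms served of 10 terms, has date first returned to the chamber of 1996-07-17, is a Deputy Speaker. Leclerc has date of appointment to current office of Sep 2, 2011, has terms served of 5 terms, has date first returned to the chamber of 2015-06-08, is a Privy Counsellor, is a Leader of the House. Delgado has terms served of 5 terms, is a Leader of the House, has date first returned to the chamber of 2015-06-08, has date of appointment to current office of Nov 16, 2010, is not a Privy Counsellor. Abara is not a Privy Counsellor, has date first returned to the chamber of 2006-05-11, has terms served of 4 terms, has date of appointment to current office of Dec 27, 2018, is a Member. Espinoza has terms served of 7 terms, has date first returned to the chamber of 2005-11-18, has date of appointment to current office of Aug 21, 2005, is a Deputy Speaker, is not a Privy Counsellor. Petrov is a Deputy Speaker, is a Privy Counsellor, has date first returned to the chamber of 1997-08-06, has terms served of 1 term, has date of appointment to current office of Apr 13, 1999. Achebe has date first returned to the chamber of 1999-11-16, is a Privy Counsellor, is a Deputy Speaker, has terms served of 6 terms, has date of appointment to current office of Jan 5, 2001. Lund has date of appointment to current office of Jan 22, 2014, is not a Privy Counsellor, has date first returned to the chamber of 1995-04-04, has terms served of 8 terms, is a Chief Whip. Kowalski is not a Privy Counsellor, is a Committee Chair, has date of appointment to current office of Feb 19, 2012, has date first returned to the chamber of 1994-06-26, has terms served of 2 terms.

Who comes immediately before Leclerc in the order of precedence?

By terms served (higher first): Kapoor (10 terms); then Lund (8 terms); then Espinoza (7 terms); then Achebe (6 terms); then Delgado and Leclerc (both 5 terms); then Abara (4 terms); then Kowalski (2 terms); then Petrov (1 term).
Delgado and Leclerc both have date first returned to the chamber 2015-06-08, so the next rule applies.
Delgado and Leclerc are each Leader of the House, so the next rule applies.
Among Delgado and Leclerc, alphabetically by surname: Delgado before Leclerc.
Order: Kapoor, Lund, Espinoza, Achebe, Delgado, Leclerc, Abara, Kowalski, Petrov.

Delgado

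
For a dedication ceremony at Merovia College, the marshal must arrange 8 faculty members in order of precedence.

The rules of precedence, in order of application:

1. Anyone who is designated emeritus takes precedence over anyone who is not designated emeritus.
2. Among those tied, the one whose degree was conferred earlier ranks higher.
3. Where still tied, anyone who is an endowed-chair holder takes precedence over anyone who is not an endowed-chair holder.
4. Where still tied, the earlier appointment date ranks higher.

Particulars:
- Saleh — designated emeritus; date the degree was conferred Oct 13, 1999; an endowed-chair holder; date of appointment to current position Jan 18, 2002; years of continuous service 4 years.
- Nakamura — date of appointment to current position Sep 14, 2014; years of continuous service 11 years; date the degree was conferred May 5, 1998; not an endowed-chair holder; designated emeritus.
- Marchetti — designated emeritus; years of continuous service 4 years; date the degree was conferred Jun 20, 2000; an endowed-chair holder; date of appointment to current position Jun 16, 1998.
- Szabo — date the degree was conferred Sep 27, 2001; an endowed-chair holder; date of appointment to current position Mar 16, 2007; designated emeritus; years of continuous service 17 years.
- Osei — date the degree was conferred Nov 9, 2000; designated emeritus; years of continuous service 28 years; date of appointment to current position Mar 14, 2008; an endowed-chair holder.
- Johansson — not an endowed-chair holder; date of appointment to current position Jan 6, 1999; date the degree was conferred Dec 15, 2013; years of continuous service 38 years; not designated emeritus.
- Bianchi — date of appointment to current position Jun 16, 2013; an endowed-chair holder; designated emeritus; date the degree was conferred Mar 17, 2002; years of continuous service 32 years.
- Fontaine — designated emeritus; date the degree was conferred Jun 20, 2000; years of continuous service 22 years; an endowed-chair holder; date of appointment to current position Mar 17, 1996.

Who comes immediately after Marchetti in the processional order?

Osei

By the first rule: Nakamura, Saleh, Fontaine, Marchetti, Osei, Szabo and Bianchi (each designated emeritus); then Johansson (not designated emeritus).
Among Nakamura, Saleh, Fontaine, Marchetti, Osei, Szabo and Bianchi, by date the degree was conferred (earlier first): Nakamura (May 5, 1998) before Saleh (Oct 13, 1999) before Fontaine and Marchetti (Jun 20, 2000) before Osei (Nov 9, 2000) before Szabo (Sep 27, 2001) before Bianchi (Mar 17, 2002).
Fontaine and Marchetti are each an endowed-chair holder, so the next rule applies.
Among Fontaine and Marchetti, by date of appointment to current position (earlier first): Fontaine (Mar 17, 1996) before Marchetti (Jun 16, 1998).
Order: Nakamura, Saleh, Fontaine, Marchetti, Osei, Szabo, Bianchi, Johansson.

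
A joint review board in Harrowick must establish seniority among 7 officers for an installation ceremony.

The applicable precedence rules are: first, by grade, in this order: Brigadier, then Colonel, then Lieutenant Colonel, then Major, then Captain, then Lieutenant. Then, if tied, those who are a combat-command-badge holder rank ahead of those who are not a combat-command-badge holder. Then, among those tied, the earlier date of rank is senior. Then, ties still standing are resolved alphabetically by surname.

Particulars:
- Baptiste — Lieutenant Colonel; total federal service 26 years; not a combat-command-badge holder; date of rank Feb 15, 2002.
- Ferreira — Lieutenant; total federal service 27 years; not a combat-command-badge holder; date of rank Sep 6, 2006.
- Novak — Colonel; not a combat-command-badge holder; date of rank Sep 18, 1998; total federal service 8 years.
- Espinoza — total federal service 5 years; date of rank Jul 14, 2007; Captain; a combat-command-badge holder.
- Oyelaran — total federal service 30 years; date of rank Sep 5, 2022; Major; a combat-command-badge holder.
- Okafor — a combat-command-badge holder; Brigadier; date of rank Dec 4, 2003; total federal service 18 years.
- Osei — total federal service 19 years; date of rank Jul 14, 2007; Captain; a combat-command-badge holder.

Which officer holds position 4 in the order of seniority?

Oyelaran

By grade: Okafor (Brigadier); then Novak (Colonel); then Baptiste (Lieutenant Colonel); then Oyelaran (Major); then Espinoza and Osei (Captain); then Ferreira (Lieutenant).
Espinoza and Osei are each a combat-command-badge holder, so the next rule applies.
Espinoza and Osei both have date of rank Jul 14, 2007, so the next rule applies.
Among Espinoza and Osei, alphabetically by surname: Espinoza before Osei.
Order: Okafor, Novak, Baptiste, Oyelaran, Espinoza, Osei, Ferreira.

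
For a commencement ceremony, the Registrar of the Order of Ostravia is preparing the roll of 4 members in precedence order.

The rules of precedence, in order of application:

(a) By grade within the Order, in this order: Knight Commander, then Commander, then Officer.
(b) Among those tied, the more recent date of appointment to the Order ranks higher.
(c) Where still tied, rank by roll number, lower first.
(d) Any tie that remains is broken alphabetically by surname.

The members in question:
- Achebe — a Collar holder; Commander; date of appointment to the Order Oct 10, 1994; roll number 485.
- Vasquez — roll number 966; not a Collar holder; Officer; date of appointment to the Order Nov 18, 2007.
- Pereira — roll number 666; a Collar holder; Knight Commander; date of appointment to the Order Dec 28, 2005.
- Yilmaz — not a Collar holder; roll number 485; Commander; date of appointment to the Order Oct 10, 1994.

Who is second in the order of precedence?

By grade within the Order: Pereira (Knight Commander); then Achebe and Yilmaz (Commander); then Vasquez (Officer).
Achebe and Yilmaz both have date of appointment to the Order Oct 10, 1994, so the next rule applies.
Achebe and Yilmaz both have roll number 485, so the next rule applies.
Among Achebe and Yilmaz, alphabetically by surname: Achebe before Yilmaz.
Order: Pereira, Achebe, Yilmaz, Vasquez.

Achebe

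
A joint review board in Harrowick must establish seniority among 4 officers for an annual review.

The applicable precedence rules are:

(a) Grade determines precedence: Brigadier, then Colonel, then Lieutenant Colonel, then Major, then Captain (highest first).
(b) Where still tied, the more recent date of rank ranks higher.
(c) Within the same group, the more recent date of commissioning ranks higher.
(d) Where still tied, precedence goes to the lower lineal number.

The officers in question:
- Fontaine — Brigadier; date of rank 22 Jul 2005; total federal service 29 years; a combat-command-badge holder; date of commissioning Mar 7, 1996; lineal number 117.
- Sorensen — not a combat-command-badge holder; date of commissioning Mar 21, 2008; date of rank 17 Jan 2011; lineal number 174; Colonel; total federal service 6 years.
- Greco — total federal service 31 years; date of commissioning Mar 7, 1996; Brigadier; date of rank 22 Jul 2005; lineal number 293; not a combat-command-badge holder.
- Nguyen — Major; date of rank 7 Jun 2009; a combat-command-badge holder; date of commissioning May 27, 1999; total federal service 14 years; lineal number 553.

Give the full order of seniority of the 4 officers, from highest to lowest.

By grade: Fontaine and Greco (Brigadier); then Sorensen (Colonel); then Nguyen (Major).
Fontaine and Greco both have date of rank 22 Jul 2005, so the next rule applies.
Fontaine and Greco both have date of commissioning Mar 7, 1996, so the next rule applies.
Among Fontaine and Greco, by lineal number (lower first): Fontaine (117) before Greco (293).
Full order: Fontaine, Greco, Sorensen, Nguyen.

Fontaine, Greco, Sorensen, Nguyen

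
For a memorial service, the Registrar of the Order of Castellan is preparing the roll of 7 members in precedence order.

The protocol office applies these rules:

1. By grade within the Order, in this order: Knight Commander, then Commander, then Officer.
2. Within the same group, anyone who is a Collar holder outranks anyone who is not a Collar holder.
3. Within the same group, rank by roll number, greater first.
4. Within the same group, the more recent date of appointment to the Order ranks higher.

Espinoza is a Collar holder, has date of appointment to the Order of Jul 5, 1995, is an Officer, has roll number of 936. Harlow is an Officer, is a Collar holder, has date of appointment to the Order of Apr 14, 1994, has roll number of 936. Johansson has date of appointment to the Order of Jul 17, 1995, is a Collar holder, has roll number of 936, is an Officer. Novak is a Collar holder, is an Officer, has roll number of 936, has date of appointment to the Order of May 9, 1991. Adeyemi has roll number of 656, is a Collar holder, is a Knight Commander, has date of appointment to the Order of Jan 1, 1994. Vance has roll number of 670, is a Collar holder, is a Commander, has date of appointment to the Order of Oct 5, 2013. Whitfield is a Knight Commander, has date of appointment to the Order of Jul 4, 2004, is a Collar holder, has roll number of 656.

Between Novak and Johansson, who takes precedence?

By grade within the Order: Whitfield and Adeyemi (Knight Commander); then Vance (Commander); then Johansson, Espinoza, Harlow and Novak (Officer).
Whitfield and Adeyemi are each a Collar holder, so the next rule applies.
Whitfield and Adeyemi both have roll number 656, so the next rule applies.
Among Whitfield and Adeyemi, by date of appointment to the Order (later first): Whitfield (Jul 4, 2004) before Adeyemi (Jan 1, 1994).
Johansson, Espinoza, Harlow and Novak are each a Collar holder, so the next rule applies.
Johansson, Espinoza, Harlow and Novak all have roll number 936, so the next rule applies.
Among Johansson, Espinoza, Harlow and Novak, by date of appointment to the Order (later first): Johansson (Jul 17, 1995) before Espinoza (Jul 5, 1995) before Harlow (Apr 14, 1994) before Novak (May 9, 1991).
So Johansson takes precedence.

Johansson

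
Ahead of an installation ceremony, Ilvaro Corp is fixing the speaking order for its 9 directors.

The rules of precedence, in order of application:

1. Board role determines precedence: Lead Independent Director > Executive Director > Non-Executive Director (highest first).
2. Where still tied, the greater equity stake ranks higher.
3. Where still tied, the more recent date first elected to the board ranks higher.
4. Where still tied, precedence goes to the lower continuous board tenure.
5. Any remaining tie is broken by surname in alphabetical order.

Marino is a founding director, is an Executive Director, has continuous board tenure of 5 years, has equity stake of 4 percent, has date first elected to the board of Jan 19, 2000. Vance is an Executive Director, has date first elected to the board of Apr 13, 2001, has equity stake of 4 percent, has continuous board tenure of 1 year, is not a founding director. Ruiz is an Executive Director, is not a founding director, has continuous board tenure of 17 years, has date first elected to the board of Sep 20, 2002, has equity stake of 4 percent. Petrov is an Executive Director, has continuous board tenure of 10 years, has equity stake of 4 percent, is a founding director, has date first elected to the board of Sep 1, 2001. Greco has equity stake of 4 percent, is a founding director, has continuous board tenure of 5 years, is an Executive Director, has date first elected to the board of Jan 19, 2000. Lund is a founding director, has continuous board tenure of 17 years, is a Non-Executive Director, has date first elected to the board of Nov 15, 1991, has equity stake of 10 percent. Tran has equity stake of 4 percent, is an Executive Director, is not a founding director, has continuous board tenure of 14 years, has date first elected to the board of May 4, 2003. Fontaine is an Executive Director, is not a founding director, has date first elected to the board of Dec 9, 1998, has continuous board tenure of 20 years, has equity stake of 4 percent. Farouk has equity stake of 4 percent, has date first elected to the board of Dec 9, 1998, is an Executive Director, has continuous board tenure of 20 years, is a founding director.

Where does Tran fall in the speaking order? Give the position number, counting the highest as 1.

By board role: Tran, Ruiz, Petrov, Vance, Greco, Marino, Farouk and Fontaine (Executive Director); then Lund (Non-Executive Director).
Tran, Ruiz, Petrov, Vance, Greco, Marino, Farouk and Fontaine all have equity stake 4 percent, so the next rule applies.
Among Tran, Ruiz, Petrov, Vance, Greco, Marino, Farouk and Fontaine, by date first elected to the board (later first): Tran (May 4, 2003) before Ruiz (Sep 20, 2002) before Petrov (Sep 1, 2001) before Vance (Apr 13, 2001) before Greco and Marino (Jan 19, 2000) before Farouk and Fontaine (Dec 9, 1998).
Greco and Marino both have continuous board tenure 5 years, so the next rule applies.
Among Greco and Marino, alphabetically by surname: Greco before Marino.
Farouk and Fontaine both have continuous board tenure 20 years, so the next rule applies.
Among Farouk and Fontaine, alphabetically by surname: Farouk before Fontaine.
Order: Tran, Ruiz, Petrov, Vance, Greco, Marino, Farouk, Fontaine, Lund. So position 1.

1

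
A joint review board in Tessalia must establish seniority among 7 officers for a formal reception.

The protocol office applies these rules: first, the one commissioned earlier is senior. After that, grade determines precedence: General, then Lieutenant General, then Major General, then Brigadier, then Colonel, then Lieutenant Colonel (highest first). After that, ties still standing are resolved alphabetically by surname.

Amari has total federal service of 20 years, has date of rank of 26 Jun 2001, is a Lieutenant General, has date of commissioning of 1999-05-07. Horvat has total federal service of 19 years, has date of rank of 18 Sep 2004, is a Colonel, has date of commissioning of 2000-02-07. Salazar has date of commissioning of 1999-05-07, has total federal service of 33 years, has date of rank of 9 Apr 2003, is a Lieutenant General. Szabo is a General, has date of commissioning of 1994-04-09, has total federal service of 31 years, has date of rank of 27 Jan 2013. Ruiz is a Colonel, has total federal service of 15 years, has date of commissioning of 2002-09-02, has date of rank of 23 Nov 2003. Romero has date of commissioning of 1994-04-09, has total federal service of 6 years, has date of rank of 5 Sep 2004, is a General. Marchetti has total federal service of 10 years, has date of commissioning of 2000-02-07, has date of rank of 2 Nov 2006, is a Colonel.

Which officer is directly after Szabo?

By date of commissioning (earlier first): Romero and Szabo (both 1994-04-09); then Amari and Salazar (both 1999-05-07); then Horvat and Marchetti (both 2000-02-07); then Ruiz (2002-09-02).
Romero and Szabo are each General, so the next rule applies.
Among Romero and Szabo, alphabetically by surname: Romero before Szabo.
Amari and Salazar are each Lieutenant General, so the next rule applies.
Among Amari and Salazar, alphabetically by surname: Amari before Salazar.
Horvat and Marchetti are each Colonel, so the next rule applies.
Among Horvat and Marchetti, alphabetically by surname: Horvat before Marchetti.
Order: Romero, Szabo, Amari, Salazar, Horvat, Marchetti, Ruiz.

Amari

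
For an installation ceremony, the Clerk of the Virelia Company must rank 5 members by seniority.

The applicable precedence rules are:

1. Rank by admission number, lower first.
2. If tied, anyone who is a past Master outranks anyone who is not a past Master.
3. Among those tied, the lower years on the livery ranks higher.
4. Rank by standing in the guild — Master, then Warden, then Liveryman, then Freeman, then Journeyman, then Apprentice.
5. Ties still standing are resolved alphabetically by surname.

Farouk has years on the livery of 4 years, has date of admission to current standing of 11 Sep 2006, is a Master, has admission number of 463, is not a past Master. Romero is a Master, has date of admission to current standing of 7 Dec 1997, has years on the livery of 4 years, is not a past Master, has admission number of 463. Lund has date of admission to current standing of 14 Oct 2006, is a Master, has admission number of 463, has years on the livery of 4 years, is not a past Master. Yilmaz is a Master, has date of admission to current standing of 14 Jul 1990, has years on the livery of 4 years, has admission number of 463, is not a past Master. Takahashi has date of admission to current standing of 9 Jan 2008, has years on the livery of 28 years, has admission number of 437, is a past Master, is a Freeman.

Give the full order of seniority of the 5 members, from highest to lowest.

Takahashi, Farouk, Lund, Romero, Yilmaz

By admission number (lower first): Takahashi (437); then Farouk, Lund, Romero and Yilmaz (each 463).
Farouk, Lund, Romero and Yilmaz are each not a past Master, so the next rule applies.
Farouk, Lund, Romero and Yilmaz all have years on the livery 4 years, so the next rule applies.
Farouk, Lund, Romero and Yilmaz are each Master, so the next rule applies.
Among Farouk, Lund, Romero and Yilmaz, alphabetically by surname: Farouk before Lund before Romero before Yilmaz.
Full order: Takahashi, Farouk, Lund, Romero, Yilmaz.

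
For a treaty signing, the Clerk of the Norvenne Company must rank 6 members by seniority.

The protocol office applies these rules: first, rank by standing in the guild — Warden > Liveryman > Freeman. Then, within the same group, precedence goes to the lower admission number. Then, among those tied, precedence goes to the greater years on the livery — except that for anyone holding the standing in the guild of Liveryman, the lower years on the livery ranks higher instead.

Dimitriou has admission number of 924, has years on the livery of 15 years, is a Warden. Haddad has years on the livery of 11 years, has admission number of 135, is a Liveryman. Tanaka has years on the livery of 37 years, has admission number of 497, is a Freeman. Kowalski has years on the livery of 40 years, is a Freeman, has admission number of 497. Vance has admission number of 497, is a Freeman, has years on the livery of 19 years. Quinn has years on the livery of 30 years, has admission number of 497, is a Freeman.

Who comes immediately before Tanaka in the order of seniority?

By standing in the guild: Dimitriou (Warden); then Haddad (Liveryman); then Kowalski, Tanaka, Quinn and Vance (Freeman).
Kowalski, Tanaka, Quinn and Vance all have admission number 497, so the next rule applies.
Among Kowalski, Tanaka, Quinn and Vance, by years on the livery (higher first): Kowalski (40 years) before Tanaka (37 years) before Quinn (30 years) before Vance (19 years).
Order: Dimitriou, Haddad, Kowalski, Tanaka, Quinn, Vance.

Kowalski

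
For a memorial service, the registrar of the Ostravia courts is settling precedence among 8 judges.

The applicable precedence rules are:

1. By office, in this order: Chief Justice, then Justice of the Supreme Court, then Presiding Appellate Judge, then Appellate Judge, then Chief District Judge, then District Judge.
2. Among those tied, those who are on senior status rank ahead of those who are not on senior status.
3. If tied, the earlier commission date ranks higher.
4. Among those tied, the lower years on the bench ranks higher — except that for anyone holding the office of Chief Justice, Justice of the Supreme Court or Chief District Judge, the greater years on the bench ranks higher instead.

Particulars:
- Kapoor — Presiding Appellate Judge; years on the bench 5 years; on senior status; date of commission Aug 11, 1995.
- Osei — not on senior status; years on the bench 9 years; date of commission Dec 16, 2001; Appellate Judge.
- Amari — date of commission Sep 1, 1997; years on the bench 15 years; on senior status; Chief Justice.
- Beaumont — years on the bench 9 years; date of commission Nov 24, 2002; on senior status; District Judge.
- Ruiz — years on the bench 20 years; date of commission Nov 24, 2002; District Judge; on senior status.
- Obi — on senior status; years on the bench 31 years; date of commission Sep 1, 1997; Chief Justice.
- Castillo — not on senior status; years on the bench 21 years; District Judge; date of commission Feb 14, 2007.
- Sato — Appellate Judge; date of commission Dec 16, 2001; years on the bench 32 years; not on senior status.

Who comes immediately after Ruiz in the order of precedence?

Castillo

By office: Obi and Amari (Chief Justice); then Kapoor (Presiding Appellate Judge); then Osei and Sato (Appellate Judge); then Beaumont, Ruiz and Castillo (District Judge).
Obi and Amari are each on senior status, so the next rule applies.
Obi and Amari both have date of commission Sep 1, 1997, so the next rule applies.
Among Obi and Amari, by years on the bench (higher first) (reversed rule for this group): Obi (31 years) before Amari (15 years).
Osei and Sato are each not on senior status, so the next rule applies.
Osei and Sato both have date of commission Dec 16, 2001, so the next rule applies.
Among Osei and Sato, by years on the bench (lower first): Osei (9 years) before Sato (32 years).
Among Beaumont, Ruiz and Castillo, on senior status before not on senior status: Beaumont and Ruiz (on senior status) before Castillo (not on senior status).
Beaumont and Ruiz both have date of commission Nov 24, 2002, so the next rule applies.
Among Beaumont and Ruiz, by years on the bench (lower first): Beaumont (9 years) before Ruiz (20 years).
Order: Obi, Amari, Kapoor, Osei, Sato, Beaumont, Ruiz, Castillo.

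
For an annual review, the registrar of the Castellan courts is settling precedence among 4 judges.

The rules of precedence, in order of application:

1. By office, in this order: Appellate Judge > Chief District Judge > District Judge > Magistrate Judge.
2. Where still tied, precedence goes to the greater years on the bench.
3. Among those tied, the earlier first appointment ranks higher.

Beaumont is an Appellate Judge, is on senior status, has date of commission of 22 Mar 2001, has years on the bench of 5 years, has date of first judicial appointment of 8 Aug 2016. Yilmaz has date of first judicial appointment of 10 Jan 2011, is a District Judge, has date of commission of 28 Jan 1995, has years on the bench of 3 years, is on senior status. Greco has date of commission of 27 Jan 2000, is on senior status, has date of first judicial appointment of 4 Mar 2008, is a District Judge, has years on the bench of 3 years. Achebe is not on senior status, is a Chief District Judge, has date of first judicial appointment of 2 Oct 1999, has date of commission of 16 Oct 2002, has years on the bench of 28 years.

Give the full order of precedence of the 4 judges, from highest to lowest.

Beaumont, Achebe, Greco, Yilmaz

By office: Beaumont (Appellate Judge); then Achebe (Chief District Judge); then Greco and Yilmaz (District Judge).
Greco and Yilmaz both have years on the bench 3 years, so the next rule applies.
Among Greco and Yilmaz, by date of first judicial appointment (earlier first): Greco (4 Mar 2008) before Yilmaz (10 Jan 2011).
Full order: Beaumont, Achebe, Greco, Yilmaz.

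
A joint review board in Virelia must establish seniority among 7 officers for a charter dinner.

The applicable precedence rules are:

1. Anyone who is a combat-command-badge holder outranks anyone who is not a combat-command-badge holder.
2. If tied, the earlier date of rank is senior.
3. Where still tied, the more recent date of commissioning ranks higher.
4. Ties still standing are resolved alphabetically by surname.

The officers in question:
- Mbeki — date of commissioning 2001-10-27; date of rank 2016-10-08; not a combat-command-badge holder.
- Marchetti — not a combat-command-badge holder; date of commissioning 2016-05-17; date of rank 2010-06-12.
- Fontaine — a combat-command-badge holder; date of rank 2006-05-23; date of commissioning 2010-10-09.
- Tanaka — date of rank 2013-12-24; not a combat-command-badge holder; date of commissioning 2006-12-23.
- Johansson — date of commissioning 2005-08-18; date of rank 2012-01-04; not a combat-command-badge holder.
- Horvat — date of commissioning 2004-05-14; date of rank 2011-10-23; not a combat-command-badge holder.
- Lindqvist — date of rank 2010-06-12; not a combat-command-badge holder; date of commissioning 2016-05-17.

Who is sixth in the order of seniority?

Tanaka

By the first rule: Fontaine (a combat-command-badge holder); then Lindqvist, Marchetti, Horvat, Johansson, Tanaka and Mbeki (each not a combat-command-badge holder).
Among Lindqvist, Marchetti, Horvat, Johansson, Tanaka and Mbeki, by date of rank (earlier first): Lindqvist and Marchetti (2010-06-12) before Horvat (2011-10-23) before Johansson (2012-01-04) before Tanaka (2013-12-24) before Mbeki (2016-10-08).
Lindqvist and Marchetti both have date of commissioning 2016-05-17, so the next rule applies.
Among Lindqvist and Marchetti, alphabetically by surname: Lindqvist before Marchetti.
Order: Fontaine, Lindqvist, Marchetti, Horvat, Johansson, Tanaka, Mbeki.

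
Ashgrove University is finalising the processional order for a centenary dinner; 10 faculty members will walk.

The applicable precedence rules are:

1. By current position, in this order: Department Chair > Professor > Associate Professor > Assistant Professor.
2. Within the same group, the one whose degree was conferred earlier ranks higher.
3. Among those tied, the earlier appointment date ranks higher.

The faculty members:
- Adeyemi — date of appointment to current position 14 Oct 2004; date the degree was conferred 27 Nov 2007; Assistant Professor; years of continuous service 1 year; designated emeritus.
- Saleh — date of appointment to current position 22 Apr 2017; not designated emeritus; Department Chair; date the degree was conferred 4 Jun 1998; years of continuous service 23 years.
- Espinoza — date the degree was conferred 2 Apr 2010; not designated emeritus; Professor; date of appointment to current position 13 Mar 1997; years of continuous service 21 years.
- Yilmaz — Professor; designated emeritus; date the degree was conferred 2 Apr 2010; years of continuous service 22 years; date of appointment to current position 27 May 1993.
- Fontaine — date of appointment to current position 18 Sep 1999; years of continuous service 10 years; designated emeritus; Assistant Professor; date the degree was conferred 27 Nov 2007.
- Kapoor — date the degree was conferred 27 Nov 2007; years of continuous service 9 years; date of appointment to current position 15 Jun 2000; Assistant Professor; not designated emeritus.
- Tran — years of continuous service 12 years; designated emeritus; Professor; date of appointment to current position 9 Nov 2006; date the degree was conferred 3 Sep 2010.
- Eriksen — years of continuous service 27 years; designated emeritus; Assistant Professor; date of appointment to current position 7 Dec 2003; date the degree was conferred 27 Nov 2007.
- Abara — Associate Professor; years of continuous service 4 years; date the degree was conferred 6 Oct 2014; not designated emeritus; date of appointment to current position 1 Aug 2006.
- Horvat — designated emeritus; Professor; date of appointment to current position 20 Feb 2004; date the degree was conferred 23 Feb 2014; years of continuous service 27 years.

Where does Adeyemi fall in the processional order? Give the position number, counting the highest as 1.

10

By current position: Saleh (Department Chair); then Yilmaz, Espinoza, Tran and Horvat (Professor); then Abara (Associate Professor); then Fontaine, Kapoor, Eriksen and Adeyemi (Assistant Professor).
Among Yilmaz, Espinoza, Tran and Horvat, by date the degree was conferred (earlier first): Yilmaz and Espinoza (2 Apr 2010) before Tran (3 Sep 2010) before Horvat (23 Feb 2014).
Among Yilmaz and Espinoza, by date of appointment to current position (earlier first): Yilmaz (27 May 1993) before Espinoza (13 Mar 1997).
Fontaine, Kapoor, Eriksen and Adeyemi all have date the degree was conferred 27 Nov 2007, so the next rule applies.
Among Fontaine, Kapoor, Eriksen and Adeyemi, by date of appointment to current position (earlier first): Fontaine (18 Sep 1999) before Kapoor (15 Jun 2000) before Eriksen (7 Dec 2003) before Adeyemi (14 Oct 2004).
Order: Saleh, Yilmaz, Espinoza, Tran, Horvat, Abara, Fontaine, Kapoor, Eriksen, Adeyemi. So position 10.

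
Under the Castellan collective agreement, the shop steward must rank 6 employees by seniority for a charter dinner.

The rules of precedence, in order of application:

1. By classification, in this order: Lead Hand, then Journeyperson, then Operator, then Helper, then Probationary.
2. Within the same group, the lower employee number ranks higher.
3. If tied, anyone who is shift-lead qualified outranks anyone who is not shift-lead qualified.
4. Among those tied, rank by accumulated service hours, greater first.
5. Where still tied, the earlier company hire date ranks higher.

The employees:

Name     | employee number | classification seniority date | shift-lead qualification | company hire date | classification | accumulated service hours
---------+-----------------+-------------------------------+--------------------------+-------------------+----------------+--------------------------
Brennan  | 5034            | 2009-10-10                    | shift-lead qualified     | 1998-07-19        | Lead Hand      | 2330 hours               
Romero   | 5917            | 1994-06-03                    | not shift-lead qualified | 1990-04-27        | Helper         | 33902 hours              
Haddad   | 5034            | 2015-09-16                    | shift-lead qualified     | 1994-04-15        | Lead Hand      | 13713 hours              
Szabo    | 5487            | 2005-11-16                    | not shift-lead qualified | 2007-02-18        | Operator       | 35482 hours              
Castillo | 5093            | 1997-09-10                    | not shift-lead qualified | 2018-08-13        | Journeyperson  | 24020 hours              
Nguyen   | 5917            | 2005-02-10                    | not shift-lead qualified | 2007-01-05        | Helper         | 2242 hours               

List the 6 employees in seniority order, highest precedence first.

By classification: Haddad and Brennan (Lead Hand); then Castillo (Journeyperson); then Szabo (Operator); then Romero and Nguyen (Helper).
Haddad and Brennan both have employee number 5034, so the next rule applies.
Haddad and Brennan are each shift-lead qualified, so the next rule applies.
Among Haddad and Brennan, by accumulated service hours (higher first): Haddad (13713 hours) before Brennan (2330 hours).
Romero and Nguyen both have employee number 5917, so the next rule applies.
Romero and Nguyen are each not shift-lead qualified, so the next rule applies.
Among Romero and Nguyen, by accumulated service hours (higher first): Romero (33902 hours) before Nguyen (2242 hours).
Full order: Haddad, Brennan, Castillo, Szabo, Romero, Nguyen.

Haddad, Brennan, Castillo, Szabo, Romero, Nguyen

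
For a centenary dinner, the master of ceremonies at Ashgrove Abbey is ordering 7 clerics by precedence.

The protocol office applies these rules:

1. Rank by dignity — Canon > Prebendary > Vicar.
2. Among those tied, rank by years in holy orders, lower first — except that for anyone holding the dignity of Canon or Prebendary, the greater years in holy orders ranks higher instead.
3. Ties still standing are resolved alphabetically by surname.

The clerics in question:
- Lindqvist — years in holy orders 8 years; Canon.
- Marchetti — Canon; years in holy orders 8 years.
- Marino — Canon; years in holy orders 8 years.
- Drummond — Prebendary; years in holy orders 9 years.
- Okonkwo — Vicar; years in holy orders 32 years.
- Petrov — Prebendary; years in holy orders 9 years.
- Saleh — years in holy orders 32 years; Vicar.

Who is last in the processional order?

By dignity: Lindqvist, Marchetti and Marino (Canon); then Drummond and Petrov (Prebendary); then Okonkwo and Saleh (Vicar).
Lindqvist, Marchetti and Marino all have years in holy orders 8 years, so the next rule applies.
Among Lindqvist, Marchetti and Marino, alphabetically by surname: Lindqvist before Marchetti before Marino.
Drummond and Petrov both have years in holy orders 9 years, so the next rule applies.
Among Drummond and Petrov, alphabetically by surname: Drummond before Petrov.
Okonkwo and Saleh both have years in holy orders 32 years, so the next rule applies.
Among Okonkwo and Saleh, alphabetically by surname: Okonkwo before Saleh.
Order: Lindqvist, Marchetti, Marino, Drummond, Petrov, Okonkwo, Saleh.

Saleh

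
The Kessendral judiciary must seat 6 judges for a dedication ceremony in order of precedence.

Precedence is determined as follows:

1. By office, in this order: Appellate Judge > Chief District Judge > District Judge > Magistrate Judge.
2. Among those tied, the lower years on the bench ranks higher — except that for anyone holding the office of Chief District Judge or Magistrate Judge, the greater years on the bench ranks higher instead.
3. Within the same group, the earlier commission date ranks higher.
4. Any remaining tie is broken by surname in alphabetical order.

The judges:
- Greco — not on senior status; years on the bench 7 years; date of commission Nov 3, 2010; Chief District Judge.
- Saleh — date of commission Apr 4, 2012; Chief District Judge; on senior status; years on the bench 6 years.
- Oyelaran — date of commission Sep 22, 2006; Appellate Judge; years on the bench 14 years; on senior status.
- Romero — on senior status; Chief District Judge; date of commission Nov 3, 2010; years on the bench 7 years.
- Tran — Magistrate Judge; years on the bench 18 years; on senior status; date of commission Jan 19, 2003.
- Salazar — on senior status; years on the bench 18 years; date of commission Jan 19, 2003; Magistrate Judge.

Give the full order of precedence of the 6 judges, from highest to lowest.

By office: Oyelaran (Appellate Judge); then Greco, Romero and Saleh (Chief District Judge); then Salazar and Tran (Magistrate Judge).
Among Greco, Romero and Saleh, by years on the bench (higher first) (reversed rule for this group): Greco and Romero (7 years) before Saleh (6 years).
Greco and Romero both have date of commission Nov 3, 2010, so the next rule applies.
Among Greco and Romero, alphabetically by surname: Greco before Romero.
Salazar and Tran both have years on the bench 18 years, so the next rule applies.
Salazar and Tran both have date of commission Jan 19, 2003, so the next rule applies.
Among Salazar and Tran, alphabetically by surname: Salazar before Tran.
Full order: Oyelaran, Greco, Romero, Saleh, Salazar, Tran.

Oyelaran, Greco, Romero, Saleh, Salazar, Tran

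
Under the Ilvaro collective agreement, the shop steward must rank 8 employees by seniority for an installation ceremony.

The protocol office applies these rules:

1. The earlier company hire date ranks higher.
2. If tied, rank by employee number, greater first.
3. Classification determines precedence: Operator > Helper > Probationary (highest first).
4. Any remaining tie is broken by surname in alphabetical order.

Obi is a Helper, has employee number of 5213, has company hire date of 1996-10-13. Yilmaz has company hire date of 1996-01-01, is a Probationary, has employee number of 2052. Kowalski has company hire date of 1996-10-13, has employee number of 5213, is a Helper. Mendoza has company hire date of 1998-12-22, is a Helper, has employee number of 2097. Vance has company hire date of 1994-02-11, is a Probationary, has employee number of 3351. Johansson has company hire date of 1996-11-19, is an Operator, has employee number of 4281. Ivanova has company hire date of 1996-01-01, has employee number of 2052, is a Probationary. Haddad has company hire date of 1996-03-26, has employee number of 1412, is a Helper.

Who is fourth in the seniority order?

Haddad

By company hire date (earlier first): Vance (1994-02-11); then Ivanova and Yilmaz (both 1996-01-01); then Haddad (1996-03-26); then Kowalski and Obi (both 1996-10-13); then Johansson (1996-11-19); then Mendoza (1998-12-22).
Ivanova and Yilmaz both have employee number 2052, so the next rule applies.
Ivanova and Yilmaz are each Probationary, so the next rule applies.
Among Ivanova and Yilmaz, alphabetically by surname: Ivanova before Yilmaz.
Kowalski and Obi both have employee number 5213, so the next rule applies.
Kowalski and Obi are each Helper, so the next rule applies.
Among Kowalski and Obi, alphabetically by surname: Kowalski before Obi.
Order: Vance, Ivanova, Yilmaz, Haddad, Kowalski, Obi, Johansson, Mendoza.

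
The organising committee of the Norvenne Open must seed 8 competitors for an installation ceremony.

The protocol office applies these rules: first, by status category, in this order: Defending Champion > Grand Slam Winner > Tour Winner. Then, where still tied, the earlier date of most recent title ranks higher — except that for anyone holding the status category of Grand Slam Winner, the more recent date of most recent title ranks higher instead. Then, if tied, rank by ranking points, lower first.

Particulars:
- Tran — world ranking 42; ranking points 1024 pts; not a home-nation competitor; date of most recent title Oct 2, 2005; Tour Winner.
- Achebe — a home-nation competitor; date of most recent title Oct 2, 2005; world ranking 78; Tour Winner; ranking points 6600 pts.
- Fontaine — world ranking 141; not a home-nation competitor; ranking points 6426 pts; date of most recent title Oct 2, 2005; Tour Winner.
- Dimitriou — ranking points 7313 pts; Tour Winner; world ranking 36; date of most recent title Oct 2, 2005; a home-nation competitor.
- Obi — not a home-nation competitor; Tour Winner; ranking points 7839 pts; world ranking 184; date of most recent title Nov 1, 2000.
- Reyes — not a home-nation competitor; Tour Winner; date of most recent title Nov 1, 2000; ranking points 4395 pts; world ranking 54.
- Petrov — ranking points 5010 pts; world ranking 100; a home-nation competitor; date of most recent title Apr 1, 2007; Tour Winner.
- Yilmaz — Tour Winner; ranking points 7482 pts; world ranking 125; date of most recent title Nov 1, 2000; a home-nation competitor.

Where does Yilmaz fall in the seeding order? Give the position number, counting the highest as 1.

2

By status category: Reyes, Yilmaz, Obi, Tran, Fontaine, Achebe, Dimitriou and Petrov (Tour Winner).
Among Reyes, Yilmaz, Obi, Tran, Fontaine, Achebe, Dimitriou and Petrov, by date of most recent title (earlier first): Reyes, Yilmaz and Obi (Nov 1, 2000) before Tran, Fontaine, Achebe and Dimitriou (Oct 2, 2005) before Petrov (Apr 1, 2007).
Among Reyes, Yilmaz and Obi, by ranking points (lower first): Reyes (4395 pts) before Yilmaz (7482 pts) before Obi (7839 pts).
Among Tran, Fontaine, Achebe and Dimitriou, by ranking points (lower first): Tran (1024 pts) before Fontaine (6426 pts) before Achebe (6600 pts) before Dimitriou (7313 pts).
Order: Reyes, Yilmaz, Obi, Tran, Fontaine, Achebe, Dimitriou, Petrov. So position 2.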